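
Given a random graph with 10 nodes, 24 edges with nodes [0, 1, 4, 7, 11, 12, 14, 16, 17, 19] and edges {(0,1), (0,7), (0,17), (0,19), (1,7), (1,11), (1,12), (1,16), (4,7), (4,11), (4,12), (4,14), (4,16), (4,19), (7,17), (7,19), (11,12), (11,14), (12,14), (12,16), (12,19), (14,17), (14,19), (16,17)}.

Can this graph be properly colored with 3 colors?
The clique on vertices [4, 12, 14, 19] has size 4 > 3, so it alone needs 4 colors.

No, G is not 3-colorable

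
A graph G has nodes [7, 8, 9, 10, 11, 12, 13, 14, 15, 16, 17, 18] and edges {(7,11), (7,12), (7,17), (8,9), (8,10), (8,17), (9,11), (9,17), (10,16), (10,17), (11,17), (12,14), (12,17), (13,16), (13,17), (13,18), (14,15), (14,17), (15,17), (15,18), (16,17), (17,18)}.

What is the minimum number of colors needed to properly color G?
χ(G) = 4

Clique number ω(G) = 3 (lower bound: χ ≥ ω).
Odd cycle [18, 13, 16, 10, 8, 9, 11, 7, 12, 14, 15] needs 3 colors (χ ≥ 3).
Vertex 17 is adjacent to every vertex of [7, 8, 9, 10, 11, 12, 13, 14, 15, 16, 18], which already need 3 colors among themselves, so 17 needs a new color (χ ≥ 4).
The coloring below uses 4 colors, so χ(G) = 4.
A valid 4-coloring: color 1: [17]; color 2: [8, 11, 14, 16, 18]; color 3: [7, 9, 10, 13, 15]; color 4: [12].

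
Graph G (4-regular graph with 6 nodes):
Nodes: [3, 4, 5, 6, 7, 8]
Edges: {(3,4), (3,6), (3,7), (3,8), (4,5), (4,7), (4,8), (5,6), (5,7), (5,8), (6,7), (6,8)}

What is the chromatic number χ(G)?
χ(G) = 3

Clique number ω(G) = 3 (lower bound: χ ≥ ω).
The clique on [3, 4, 8] has size 3, forcing χ ≥ 3, and the coloring below uses 3 colors, so χ(G) = 3.
A valid 3-coloring: color 1: [3, 5]; color 2: [4, 6]; color 3: [7, 8].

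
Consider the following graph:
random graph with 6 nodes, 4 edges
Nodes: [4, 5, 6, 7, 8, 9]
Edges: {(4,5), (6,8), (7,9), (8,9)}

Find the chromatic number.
χ(G) = 2

Clique number ω(G) = 2 (lower bound: χ ≥ ω).
The graph is bipartite (no odd cycle), so 2 colors suffice: χ(G) = 2.
A valid 2-coloring: color 1: [4, 7, 8]; color 2: [5, 6, 9].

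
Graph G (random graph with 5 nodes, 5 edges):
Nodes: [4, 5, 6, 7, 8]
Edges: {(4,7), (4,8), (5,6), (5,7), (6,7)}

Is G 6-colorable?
Yes, G is 6-colorable

A valid 6-coloring: color 1: [7, 8]; color 2: [4, 6]; color 3: [5].
(χ(G) = 3 ≤ 6.)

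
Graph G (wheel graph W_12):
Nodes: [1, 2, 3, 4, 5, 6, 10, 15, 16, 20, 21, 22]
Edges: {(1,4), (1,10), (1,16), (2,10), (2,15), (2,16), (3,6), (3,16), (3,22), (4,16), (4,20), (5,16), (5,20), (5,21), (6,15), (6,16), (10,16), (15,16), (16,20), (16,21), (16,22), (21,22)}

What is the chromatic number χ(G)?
χ(G) = 4

Clique number ω(G) = 3 (lower bound: χ ≥ ω).
Odd cycle [3, 6, 15, 2, 10, 1, 4, 20, 5, 21, 22] needs 3 colors (χ ≥ 3).
Vertex 16 is adjacent to every vertex of [1, 2, 3, 4, 5, 6, 10, 15, 20, 21, 22], which already need 3 colors among themselves, so 16 needs a new color (χ ≥ 4).
The coloring below uses 4 colors, so χ(G) = 4.
A valid 4-coloring: color 1: [16]; color 2: [3, 4, 10, 15, 21]; color 3: [1, 2, 6, 20, 22]; color 4: [5].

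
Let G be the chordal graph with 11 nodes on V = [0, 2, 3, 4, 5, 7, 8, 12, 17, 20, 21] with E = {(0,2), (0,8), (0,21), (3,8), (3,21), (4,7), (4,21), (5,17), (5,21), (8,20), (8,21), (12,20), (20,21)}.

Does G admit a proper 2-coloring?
The clique on vertices [0, 8, 21] has size 3 > 2, so it alone needs 3 colors.

No, G is not 2-colorable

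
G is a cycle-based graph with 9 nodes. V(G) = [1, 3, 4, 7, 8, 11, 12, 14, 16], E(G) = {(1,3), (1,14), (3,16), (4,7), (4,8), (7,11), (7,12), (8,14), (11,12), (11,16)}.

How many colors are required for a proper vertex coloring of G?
χ(G) = 3

Clique number ω(G) = 3 (lower bound: χ ≥ ω).
The clique on [7, 11, 12] has size 3, forcing χ ≥ 3, and the coloring below uses 3 colors, so χ(G) = 3.
A valid 3-coloring: color 1: [3, 4, 11, 14]; color 2: [1, 7, 8, 16]; color 3: [12].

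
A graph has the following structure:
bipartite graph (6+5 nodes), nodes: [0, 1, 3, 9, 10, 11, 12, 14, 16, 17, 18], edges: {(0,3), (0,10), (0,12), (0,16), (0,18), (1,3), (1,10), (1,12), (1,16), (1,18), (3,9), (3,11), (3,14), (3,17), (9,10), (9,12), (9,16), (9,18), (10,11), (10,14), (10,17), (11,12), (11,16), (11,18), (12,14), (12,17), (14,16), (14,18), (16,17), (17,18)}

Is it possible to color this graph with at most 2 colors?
Yes, G is 2-colorable

A valid 2-coloring: color 1: [3, 10, 12, 16, 18]; color 2: [0, 1, 9, 11, 14, 17].
(χ(G) = 2 ≤ 2.)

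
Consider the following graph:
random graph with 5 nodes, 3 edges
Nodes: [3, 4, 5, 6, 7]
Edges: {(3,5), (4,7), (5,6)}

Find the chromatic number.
Clique number ω(G) = 2 (lower bound: χ ≥ ω).
The graph is bipartite (no odd cycle), so 2 colors suffice: χ(G) = 2.
A valid 2-coloring: color 1: [4, 5]; color 2: [3, 6, 7].

χ(G) = 2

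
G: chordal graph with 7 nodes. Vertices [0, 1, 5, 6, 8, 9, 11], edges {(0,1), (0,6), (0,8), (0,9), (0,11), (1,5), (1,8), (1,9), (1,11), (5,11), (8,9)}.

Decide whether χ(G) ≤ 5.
A valid 5-coloring: color 1: [0, 5]; color 2: [1, 6]; color 3: [8, 11]; color 4: [9].
(χ(G) = 4 ≤ 5.)

Yes, G is 5-colorable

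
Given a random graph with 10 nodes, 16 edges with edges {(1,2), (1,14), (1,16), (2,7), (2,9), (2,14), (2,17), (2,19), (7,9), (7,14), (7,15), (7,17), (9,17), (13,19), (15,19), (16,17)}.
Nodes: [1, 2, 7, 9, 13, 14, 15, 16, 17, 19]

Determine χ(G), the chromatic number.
Clique number ω(G) = 4 (lower bound: χ ≥ ω).
The clique on [2, 7, 9, 17] has size 4, forcing χ ≥ 4, and the coloring below uses 4 colors, so χ(G) = 4.
A valid 4-coloring: color 1: [2, 13, 15, 16]; color 2: [1, 7, 19]; color 3: [14, 17]; color 4: [9].

χ(G) = 4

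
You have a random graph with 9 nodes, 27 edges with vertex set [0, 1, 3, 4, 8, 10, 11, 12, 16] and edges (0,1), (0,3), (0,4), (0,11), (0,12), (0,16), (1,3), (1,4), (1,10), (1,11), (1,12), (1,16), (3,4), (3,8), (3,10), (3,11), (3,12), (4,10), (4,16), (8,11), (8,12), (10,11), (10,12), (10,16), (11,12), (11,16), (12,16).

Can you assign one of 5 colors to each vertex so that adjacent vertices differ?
A valid 5-coloring: color 1: [4, 12]; color 2: [1, 8]; color 3: [11]; color 4: [3, 16]; color 5: [0, 10].
(χ(G) = 5 ≤ 5.)

Yes, G is 5-colorable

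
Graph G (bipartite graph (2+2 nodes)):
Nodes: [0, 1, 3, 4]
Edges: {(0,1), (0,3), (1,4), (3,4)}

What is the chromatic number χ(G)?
Clique number ω(G) = 2 (lower bound: χ ≥ ω).
The graph is bipartite (no odd cycle), so 2 colors suffice: χ(G) = 2.
A valid 2-coloring: color 1: [1, 3]; color 2: [0, 4].

χ(G) = 2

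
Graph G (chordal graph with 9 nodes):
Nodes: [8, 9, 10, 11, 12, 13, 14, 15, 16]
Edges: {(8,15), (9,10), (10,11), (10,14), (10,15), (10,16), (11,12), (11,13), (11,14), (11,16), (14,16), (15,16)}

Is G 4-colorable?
Yes, G is 4-colorable

A valid 4-coloring: color 1: [8, 10, 12, 13]; color 2: [9, 11, 15]; color 3: [16]; color 4: [14].
(χ(G) = 4 ≤ 4.)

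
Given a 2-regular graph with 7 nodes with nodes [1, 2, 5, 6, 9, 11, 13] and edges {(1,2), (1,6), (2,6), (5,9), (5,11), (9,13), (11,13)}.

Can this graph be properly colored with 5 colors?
A valid 5-coloring: color 1: [2, 9, 11]; color 2: [1, 5, 13]; color 3: [6].
(χ(G) = 3 ≤ 5.)

Yes, G is 5-colorable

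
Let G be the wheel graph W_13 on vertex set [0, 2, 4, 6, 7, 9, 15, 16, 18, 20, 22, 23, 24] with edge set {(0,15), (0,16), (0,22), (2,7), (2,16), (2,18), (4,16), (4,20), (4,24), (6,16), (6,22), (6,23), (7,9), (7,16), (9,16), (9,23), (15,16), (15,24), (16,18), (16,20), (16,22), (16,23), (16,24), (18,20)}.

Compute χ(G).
Clique number ω(G) = 3 (lower bound: χ ≥ ω).
The clique on [0, 16, 22] has size 3, forcing χ ≥ 3, and the coloring below uses 3 colors, so χ(G) = 3.
A valid 3-coloring: color 1: [16]; color 2: [0, 2, 6, 9, 20, 24]; color 3: [4, 7, 15, 18, 22, 23].

χ(G) = 3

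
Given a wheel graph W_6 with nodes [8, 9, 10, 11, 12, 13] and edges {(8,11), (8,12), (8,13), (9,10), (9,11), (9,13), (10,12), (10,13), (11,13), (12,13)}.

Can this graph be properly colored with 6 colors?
A valid 6-coloring: color 1: [13]; color 2: [11, 12]; color 3: [8, 9]; color 4: [10].
(χ(G) = 4 ≤ 6.)

Yes, G is 6-colorable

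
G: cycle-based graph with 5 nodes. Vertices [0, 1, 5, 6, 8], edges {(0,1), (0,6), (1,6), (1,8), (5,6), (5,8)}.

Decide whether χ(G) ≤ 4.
Yes, G is 4-colorable

A valid 4-coloring: color 1: [6, 8]; color 2: [1, 5]; color 3: [0].
(χ(G) = 3 ≤ 4.)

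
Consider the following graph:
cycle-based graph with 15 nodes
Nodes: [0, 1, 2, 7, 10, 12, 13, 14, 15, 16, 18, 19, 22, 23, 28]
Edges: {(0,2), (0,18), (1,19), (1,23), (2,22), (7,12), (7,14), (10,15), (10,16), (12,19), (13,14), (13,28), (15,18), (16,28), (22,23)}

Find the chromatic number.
χ(G) = 3

Clique number ω(G) = 2 (lower bound: χ ≥ ω).
Odd cycle [22, 23, 1, 19, 12, 7, 14, 13, 28, 16, 10, 15, 18, 0, 2] needs 3 colors (χ ≥ 3).
The coloring below uses 3 colors, so χ(G) = 3.
A valid 3-coloring: color 1: [0, 1, 10, 12, 14, 22, 28]; color 2: [2, 7, 13, 15, 16, 19, 23]; color 3: [18].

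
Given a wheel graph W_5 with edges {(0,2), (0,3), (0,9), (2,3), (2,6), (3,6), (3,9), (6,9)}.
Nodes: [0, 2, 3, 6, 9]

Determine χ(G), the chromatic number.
Clique number ω(G) = 3 (lower bound: χ ≥ ω).
The clique on [0, 3, 9] has size 3, forcing χ ≥ 3, and the coloring below uses 3 colors, so χ(G) = 3.
A valid 3-coloring: color 1: [3]; color 2: [2, 9]; color 3: [0, 6].

χ(G) = 3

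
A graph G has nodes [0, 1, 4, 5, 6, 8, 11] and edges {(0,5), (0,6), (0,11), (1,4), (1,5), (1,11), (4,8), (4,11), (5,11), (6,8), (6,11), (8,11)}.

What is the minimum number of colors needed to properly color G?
χ(G) = 3

Clique number ω(G) = 3 (lower bound: χ ≥ ω).
The clique on [0, 5, 11] has size 3, forcing χ ≥ 3, and the coloring below uses 3 colors, so χ(G) = 3.
A valid 3-coloring: color 1: [11]; color 2: [0, 1, 8]; color 3: [4, 5, 6].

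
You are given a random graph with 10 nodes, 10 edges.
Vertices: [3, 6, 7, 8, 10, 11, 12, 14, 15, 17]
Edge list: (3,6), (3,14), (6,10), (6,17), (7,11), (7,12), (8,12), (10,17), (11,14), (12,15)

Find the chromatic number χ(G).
Clique number ω(G) = 3 (lower bound: χ ≥ ω).
The clique on [6, 10, 17] has size 3, forcing χ ≥ 3, and the coloring below uses 3 colors, so χ(G) = 3.
A valid 3-coloring: color 1: [6, 7, 8, 14, 15]; color 2: [3, 10, 11, 12]; color 3: [17].

χ(G) = 3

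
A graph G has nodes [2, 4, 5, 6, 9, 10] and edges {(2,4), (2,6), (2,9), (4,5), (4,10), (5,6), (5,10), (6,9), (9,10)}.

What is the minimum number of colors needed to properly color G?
Clique number ω(G) = 3 (lower bound: χ ≥ ω).
The clique on [2, 6, 9] has size 3, forcing χ ≥ 3, and the coloring below uses 3 colors, so χ(G) = 3.
A valid 3-coloring: color 1: [4, 6]; color 2: [5, 9]; color 3: [2, 10].

χ(G) = 3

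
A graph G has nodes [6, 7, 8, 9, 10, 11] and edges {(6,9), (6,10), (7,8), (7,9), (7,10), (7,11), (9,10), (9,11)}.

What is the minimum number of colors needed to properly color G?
Clique number ω(G) = 3 (lower bound: χ ≥ ω).
The clique on [6, 9, 10] has size 3, forcing χ ≥ 3, and the coloring below uses 3 colors, so χ(G) = 3.
A valid 3-coloring: color 1: [6, 7]; color 2: [8, 9]; color 3: [10, 11].

χ(G) = 3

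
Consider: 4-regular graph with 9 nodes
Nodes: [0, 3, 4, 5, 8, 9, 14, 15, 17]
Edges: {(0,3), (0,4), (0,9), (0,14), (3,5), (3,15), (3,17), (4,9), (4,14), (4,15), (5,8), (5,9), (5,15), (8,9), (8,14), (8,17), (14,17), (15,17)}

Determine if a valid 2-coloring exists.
The clique on vertices [0, 4, 9] has size 3 > 2, so it alone needs 3 colors.

No, G is not 2-colorable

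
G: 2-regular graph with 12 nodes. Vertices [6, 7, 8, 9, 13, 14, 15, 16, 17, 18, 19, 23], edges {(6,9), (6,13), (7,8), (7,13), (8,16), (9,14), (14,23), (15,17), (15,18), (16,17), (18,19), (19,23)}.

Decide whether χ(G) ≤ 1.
Edge (6,9) forces its endpoints to differ, so 1 color is not enough.

No, G is not 1-colorable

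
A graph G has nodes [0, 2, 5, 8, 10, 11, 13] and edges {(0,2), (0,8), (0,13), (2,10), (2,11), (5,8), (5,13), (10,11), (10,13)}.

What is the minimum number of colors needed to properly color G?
Clique number ω(G) = 3 (lower bound: χ ≥ ω).
The clique on [2, 10, 11] has size 3, forcing χ ≥ 3, and the coloring below uses 3 colors, so χ(G) = 3.
A valid 3-coloring: color 1: [2, 8, 13]; color 2: [0, 5, 10]; color 3: [11].

χ(G) = 3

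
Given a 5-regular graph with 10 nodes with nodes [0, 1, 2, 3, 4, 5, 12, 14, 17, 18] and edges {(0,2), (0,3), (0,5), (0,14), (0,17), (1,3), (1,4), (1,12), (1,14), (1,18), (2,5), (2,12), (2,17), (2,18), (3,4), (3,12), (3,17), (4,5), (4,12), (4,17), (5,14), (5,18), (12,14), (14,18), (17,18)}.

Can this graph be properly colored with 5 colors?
A valid 5-coloring: color 1: [2, 4, 14]; color 2: [3, 18]; color 3: [0, 12]; color 4: [1, 5, 17].
(χ(G) = 4 ≤ 5.)

Yes, G is 5-colorable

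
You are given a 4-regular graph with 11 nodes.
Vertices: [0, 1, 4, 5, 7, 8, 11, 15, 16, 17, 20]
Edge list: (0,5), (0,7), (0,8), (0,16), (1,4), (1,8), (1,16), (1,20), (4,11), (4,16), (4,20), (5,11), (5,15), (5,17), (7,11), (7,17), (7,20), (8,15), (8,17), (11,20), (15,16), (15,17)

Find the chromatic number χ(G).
χ(G) = 3

Clique number ω(G) = 3 (lower bound: χ ≥ ω).
The clique on [1, 4, 16] has size 3, forcing χ ≥ 3, and the coloring below uses 3 colors, so χ(G) = 3.
A valid 3-coloring: color 1: [0, 1, 11, 17]; color 2: [4, 7, 15]; color 3: [5, 8, 16, 20].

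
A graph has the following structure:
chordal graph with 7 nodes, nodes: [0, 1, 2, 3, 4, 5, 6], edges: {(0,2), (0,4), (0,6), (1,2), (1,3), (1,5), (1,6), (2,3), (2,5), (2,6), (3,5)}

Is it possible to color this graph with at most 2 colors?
The clique on vertices [1, 2, 3, 5] has size 4 > 2, so it alone needs 4 colors.

No, G is not 2-colorable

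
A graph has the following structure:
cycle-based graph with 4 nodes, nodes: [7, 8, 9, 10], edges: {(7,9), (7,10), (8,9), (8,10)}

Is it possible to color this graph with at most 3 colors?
Yes, G is 3-colorable

A valid 3-coloring: color 1: [7, 8]; color 2: [9, 10].
(χ(G) = 2 ≤ 3.)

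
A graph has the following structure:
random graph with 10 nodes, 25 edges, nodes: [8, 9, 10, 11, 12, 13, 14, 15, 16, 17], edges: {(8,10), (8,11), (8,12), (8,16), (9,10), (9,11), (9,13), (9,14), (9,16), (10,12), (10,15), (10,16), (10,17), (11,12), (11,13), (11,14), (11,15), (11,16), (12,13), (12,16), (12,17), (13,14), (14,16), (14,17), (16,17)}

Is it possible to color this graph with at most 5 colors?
Yes, G is 5-colorable

A valid 5-coloring: color 1: [10, 11]; color 2: [13, 15, 16]; color 3: [12, 14]; color 4: [8, 9, 17].
(χ(G) = 4 ≤ 5.)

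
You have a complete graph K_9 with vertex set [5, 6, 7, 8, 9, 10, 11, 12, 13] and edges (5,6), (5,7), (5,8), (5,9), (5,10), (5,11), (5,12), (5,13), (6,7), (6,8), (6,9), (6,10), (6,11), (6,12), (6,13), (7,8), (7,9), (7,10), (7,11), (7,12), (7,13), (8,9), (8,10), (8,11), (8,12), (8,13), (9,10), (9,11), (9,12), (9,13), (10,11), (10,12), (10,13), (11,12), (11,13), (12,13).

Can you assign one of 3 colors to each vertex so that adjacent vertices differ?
The clique on vertices [5, 6, 7, 8, 9, 10, 11, 12, 13] has size 9 > 3, so it alone needs 9 colors.

No, G is not 3-colorable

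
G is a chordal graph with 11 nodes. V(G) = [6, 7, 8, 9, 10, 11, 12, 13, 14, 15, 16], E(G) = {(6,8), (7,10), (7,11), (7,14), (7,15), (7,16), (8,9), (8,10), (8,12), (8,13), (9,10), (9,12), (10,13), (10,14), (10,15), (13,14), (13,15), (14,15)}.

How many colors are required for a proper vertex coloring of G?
χ(G) = 4

Clique number ω(G) = 4 (lower bound: χ ≥ ω).
The clique on [10, 13, 14, 15] has size 4, forcing χ ≥ 4, and the coloring below uses 4 colors, so χ(G) = 4.
A valid 4-coloring: color 1: [6, 10, 11, 12, 16]; color 2: [8, 15]; color 3: [7, 9, 13]; color 4: [14].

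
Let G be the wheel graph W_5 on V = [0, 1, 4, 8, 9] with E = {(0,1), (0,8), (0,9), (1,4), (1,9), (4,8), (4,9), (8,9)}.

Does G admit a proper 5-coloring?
Yes, G is 5-colorable

A valid 5-coloring: color 1: [9]; color 2: [1, 8]; color 3: [0, 4].
(χ(G) = 3 ≤ 5.)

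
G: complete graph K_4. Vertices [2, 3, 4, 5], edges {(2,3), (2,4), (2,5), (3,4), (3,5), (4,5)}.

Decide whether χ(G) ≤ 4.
Yes, G is 4-colorable

A valid 4-coloring: color 1: [4]; color 2: [3]; color 3: [5]; color 4: [2].
(χ(G) = 4 ≤ 4.)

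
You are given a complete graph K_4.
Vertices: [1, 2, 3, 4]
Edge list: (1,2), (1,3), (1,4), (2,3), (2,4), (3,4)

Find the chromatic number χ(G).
χ(G) = 4

Clique number ω(G) = 4 (lower bound: χ ≥ ω).
The clique on [1, 2, 3, 4] has size 4, forcing χ ≥ 4, and the coloring below uses 4 colors, so χ(G) = 4.
A valid 4-coloring: color 1: [1]; color 2: [2]; color 3: [4]; color 4: [3].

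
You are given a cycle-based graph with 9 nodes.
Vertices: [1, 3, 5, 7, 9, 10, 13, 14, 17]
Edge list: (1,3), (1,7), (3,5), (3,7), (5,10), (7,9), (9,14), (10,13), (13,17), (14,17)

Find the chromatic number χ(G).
Clique number ω(G) = 3 (lower bound: χ ≥ ω).
The clique on [1, 3, 7] has size 3, forcing χ ≥ 3, and the coloring below uses 3 colors, so χ(G) = 3.
A valid 3-coloring: color 1: [3, 9, 10, 17]; color 2: [5, 7, 13, 14]; color 3: [1].

χ(G) = 3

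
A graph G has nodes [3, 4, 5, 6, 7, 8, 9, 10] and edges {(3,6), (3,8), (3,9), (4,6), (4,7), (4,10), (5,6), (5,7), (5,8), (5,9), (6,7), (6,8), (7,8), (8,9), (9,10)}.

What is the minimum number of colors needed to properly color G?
χ(G) = 4

Clique number ω(G) = 4 (lower bound: χ ≥ ω).
The clique on [5, 6, 7, 8] has size 4, forcing χ ≥ 4, and the coloring below uses 4 colors, so χ(G) = 4.
A valid 4-coloring: color 1: [6, 9]; color 2: [4, 8]; color 3: [3, 5, 10]; color 4: [7].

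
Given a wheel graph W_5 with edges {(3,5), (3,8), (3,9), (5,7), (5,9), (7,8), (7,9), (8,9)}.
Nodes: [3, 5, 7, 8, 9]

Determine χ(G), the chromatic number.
Clique number ω(G) = 3 (lower bound: χ ≥ ω).
The clique on [3, 8, 9] has size 3, forcing χ ≥ 3, and the coloring below uses 3 colors, so χ(G) = 3.
A valid 3-coloring: color 1: [9]; color 2: [5, 8]; color 3: [3, 7].

χ(G) = 3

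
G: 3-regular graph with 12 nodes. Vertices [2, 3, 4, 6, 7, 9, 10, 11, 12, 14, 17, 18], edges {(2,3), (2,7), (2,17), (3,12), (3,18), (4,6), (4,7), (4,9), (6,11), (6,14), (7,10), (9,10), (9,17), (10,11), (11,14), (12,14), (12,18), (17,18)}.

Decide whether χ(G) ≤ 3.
A valid 3-coloring: color 1: [2, 9, 11, 18]; color 2: [6, 7, 12, 17]; color 3: [3, 4, 10, 14].
(χ(G) = 3 ≤ 3.)

Yes, G is 3-colorable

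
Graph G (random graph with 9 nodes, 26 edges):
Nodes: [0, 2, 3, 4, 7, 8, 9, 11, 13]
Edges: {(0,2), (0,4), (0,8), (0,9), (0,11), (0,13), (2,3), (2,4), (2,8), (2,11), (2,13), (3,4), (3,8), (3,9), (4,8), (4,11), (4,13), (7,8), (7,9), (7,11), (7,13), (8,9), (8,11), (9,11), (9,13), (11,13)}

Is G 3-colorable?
The clique on vertices [0, 2, 4, 8, 11] has size 5 > 3, so it alone needs 5 colors.

No, G is not 3-colorable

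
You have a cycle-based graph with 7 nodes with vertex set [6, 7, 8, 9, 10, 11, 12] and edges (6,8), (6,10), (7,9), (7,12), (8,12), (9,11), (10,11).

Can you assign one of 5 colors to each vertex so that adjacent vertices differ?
Yes, G is 5-colorable

A valid 5-coloring: color 1: [9, 10, 12]; color 2: [6, 7, 11]; color 3: [8].
(χ(G) = 3 ≤ 5.)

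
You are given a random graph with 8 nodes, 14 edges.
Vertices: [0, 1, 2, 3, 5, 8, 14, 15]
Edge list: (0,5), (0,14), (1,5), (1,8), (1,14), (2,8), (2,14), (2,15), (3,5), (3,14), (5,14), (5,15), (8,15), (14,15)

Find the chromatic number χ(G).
Clique number ω(G) = 3 (lower bound: χ ≥ ω).
The clique on [2, 8, 15] has size 3, forcing χ ≥ 3, and the coloring below uses 3 colors, so χ(G) = 3.
A valid 3-coloring: color 1: [8, 14]; color 2: [2, 5]; color 3: [0, 1, 3, 15].

χ(G) = 3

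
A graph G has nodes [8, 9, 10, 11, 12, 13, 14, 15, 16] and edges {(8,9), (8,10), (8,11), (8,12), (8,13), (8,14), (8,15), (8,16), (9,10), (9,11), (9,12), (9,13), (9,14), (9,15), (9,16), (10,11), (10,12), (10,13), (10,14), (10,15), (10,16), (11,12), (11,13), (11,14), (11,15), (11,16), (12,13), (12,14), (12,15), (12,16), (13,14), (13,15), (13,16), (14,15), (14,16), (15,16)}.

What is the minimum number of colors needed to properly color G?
Clique number ω(G) = 9 (lower bound: χ ≥ ω).
The clique on [8, 9, 10, 11, 12, 13, 14, 15, 16] has size 9, forcing χ ≥ 9, and the coloring below uses 9 colors, so χ(G) = 9.
A valid 9-coloring: color 1: [14]; color 2: [15]; color 3: [8]; color 4: [10]; color 5: [11]; color 6: [16]; color 7: [12]; color 8: [13]; color 9: [9].

χ(G) = 9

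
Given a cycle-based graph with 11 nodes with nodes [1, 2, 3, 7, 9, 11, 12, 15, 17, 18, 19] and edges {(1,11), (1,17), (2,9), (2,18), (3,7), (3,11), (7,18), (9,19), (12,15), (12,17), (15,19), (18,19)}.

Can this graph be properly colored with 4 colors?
A valid 4-coloring: color 1: [9, 11, 15, 17, 18]; color 2: [1, 2, 3, 12, 19]; color 3: [7].
(χ(G) = 3 ≤ 4.)

Yes, G is 4-colorable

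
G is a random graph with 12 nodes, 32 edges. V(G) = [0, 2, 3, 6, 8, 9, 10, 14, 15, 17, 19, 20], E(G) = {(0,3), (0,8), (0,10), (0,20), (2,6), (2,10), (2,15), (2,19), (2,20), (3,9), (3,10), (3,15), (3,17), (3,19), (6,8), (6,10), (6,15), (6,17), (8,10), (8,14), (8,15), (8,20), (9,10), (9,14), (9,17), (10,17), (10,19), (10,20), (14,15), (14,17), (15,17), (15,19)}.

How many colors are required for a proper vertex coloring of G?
Clique number ω(G) = 4 (lower bound: χ ≥ ω).
The clique on [3, 9, 10, 17] has size 4, forcing χ ≥ 4, and the coloring below uses 4 colors, so χ(G) = 4.
A valid 4-coloring: color 1: [10, 15]; color 2: [2, 8, 17]; color 3: [3, 6, 14, 20]; color 4: [0, 9, 19].

χ(G) = 4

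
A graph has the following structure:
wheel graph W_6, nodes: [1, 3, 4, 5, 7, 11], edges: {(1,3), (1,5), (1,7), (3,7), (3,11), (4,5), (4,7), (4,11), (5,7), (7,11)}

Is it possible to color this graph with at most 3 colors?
Odd cycle [5, 4, 11, 3, 1] needs 3 colors (χ ≥ 3).
Vertex 7 is adjacent to every vertex of [1, 3, 4, 5, 11], which already need 3 colors among themselves, so 7 needs a new color (χ ≥ 4).
Hence χ(G) ≥ 4 > 3, so no proper 3-coloring exists.

No, G is not 3-colorable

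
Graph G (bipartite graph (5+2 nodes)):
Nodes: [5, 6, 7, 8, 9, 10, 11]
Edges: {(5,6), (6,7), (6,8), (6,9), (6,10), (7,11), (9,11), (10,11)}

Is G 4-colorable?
A valid 4-coloring: color 1: [6, 11]; color 2: [5, 7, 8, 9, 10].
(χ(G) = 2 ≤ 4.)

Yes, G is 4-colorable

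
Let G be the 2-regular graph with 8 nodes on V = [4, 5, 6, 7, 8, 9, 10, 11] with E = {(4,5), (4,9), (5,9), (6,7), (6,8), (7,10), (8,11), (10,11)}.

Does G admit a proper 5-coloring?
A valid 5-coloring: color 1: [4, 7, 11]; color 2: [5, 6, 10]; color 3: [8, 9].
(χ(G) = 3 ≤ 5.)

Yes, G is 5-colorable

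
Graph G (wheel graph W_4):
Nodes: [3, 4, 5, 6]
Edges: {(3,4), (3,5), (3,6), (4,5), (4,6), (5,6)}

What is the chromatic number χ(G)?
Clique number ω(G) = 4 (lower bound: χ ≥ ω).
The clique on [3, 4, 5, 6] has size 4, forcing χ ≥ 4, and the coloring below uses 4 colors, so χ(G) = 4.
A valid 4-coloring: color 1: [5]; color 2: [4]; color 3: [6]; color 4: [3].

χ(G) = 4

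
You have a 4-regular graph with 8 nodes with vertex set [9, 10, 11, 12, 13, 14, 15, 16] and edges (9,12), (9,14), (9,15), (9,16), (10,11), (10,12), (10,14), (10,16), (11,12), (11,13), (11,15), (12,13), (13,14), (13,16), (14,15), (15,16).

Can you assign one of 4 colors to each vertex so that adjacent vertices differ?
A valid 4-coloring: color 1: [9, 11]; color 2: [12, 14, 16]; color 3: [10, 13, 15].
(χ(G) = 3 ≤ 4.)

Yes, G is 4-colorable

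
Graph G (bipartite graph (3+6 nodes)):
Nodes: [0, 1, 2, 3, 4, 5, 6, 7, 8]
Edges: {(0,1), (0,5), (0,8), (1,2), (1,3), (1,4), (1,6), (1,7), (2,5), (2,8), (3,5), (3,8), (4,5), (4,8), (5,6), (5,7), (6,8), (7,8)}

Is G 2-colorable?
Yes, G is 2-colorable

A valid 2-coloring: color 1: [1, 5, 8]; color 2: [0, 2, 3, 4, 6, 7].
(χ(G) = 2 ≤ 2.)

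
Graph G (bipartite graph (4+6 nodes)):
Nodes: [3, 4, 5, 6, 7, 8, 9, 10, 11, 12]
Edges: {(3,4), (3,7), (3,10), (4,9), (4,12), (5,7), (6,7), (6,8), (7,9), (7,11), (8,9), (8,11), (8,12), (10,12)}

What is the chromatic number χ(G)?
Clique number ω(G) = 2 (lower bound: χ ≥ ω).
The graph is bipartite (no odd cycle), so 2 colors suffice: χ(G) = 2.
A valid 2-coloring: color 1: [4, 7, 8, 10]; color 2: [3, 5, 6, 9, 11, 12].

χ(G) = 2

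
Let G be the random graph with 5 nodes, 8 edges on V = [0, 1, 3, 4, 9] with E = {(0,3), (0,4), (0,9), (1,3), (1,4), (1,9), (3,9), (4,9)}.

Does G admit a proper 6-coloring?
A valid 6-coloring: color 1: [9]; color 2: [0, 1]; color 3: [3, 4].
(χ(G) = 3 ≤ 6.)

Yes, G is 6-colorable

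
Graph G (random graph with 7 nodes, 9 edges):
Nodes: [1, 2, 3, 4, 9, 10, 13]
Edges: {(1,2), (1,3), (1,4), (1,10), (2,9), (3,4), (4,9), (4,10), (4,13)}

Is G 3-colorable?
A valid 3-coloring: color 1: [2, 4]; color 2: [1, 9, 13]; color 3: [3, 10].
(χ(G) = 3 ≤ 3.)

Yes, G is 3-colorable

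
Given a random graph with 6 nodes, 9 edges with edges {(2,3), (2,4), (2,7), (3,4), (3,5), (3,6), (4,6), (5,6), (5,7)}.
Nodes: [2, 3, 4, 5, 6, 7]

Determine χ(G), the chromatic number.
Clique number ω(G) = 3 (lower bound: χ ≥ ω).
The clique on [2, 3, 4] has size 3, forcing χ ≥ 3, and the coloring below uses 3 colors, so χ(G) = 3.
A valid 3-coloring: color 1: [3, 7]; color 2: [4, 5]; color 3: [2, 6].

χ(G) = 3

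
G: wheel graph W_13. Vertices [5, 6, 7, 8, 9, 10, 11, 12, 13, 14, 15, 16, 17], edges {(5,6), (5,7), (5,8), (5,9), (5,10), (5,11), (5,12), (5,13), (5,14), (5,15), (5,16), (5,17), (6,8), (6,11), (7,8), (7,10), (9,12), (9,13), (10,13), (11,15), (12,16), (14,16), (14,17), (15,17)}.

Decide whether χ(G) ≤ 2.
The clique on vertices [5, 6, 8] has size 3 > 2, so it alone needs 3 colors.

No, G is not 2-colorable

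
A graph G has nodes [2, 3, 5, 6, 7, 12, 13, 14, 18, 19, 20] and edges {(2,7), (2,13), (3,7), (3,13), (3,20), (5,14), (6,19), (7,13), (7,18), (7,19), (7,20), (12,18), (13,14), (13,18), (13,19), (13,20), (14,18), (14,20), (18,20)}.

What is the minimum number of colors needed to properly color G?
χ(G) = 4

Clique number ω(G) = 4 (lower bound: χ ≥ ω).
The clique on [13, 14, 18, 20] has size 4, forcing χ ≥ 4, and the coloring below uses 4 colors, so χ(G) = 4.
A valid 4-coloring: color 1: [5, 6, 12, 13]; color 2: [7, 14]; color 3: [2, 3, 18, 19]; color 4: [20].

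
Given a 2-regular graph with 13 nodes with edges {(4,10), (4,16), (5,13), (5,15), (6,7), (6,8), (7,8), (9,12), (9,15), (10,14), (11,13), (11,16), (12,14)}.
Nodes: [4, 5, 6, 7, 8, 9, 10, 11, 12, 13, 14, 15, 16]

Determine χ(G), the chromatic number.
χ(G) = 3

Clique number ω(G) = 3 (lower bound: χ ≥ ω).
The clique on [6, 7, 8] has size 3, forcing χ ≥ 3, and the coloring below uses 3 colors, so χ(G) = 3.
A valid 3-coloring: color 1: [7, 10, 12, 13, 15, 16]; color 2: [4, 5, 8, 9, 11, 14]; color 3: [6].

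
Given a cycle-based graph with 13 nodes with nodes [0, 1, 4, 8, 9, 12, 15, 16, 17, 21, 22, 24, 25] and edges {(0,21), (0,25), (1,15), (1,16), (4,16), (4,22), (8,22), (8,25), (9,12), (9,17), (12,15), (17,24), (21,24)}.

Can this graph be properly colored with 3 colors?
A valid 3-coloring: color 1: [9, 15, 16, 21, 22, 25]; color 2: [0, 1, 4, 8, 12, 17]; color 3: [24].
(χ(G) = 3 ≤ 3.)

Yes, G is 3-colorable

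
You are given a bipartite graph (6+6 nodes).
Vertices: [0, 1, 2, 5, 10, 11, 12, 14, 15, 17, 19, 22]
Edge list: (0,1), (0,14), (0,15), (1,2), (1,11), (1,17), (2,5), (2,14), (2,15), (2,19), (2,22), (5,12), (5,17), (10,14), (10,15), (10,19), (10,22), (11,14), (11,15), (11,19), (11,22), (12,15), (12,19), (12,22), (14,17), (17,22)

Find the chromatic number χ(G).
Clique number ω(G) = 2 (lower bound: χ ≥ ω).
The graph is bipartite (no odd cycle), so 2 colors suffice: χ(G) = 2.
A valid 2-coloring: color 1: [0, 2, 10, 11, 12, 17]; color 2: [1, 5, 14, 15, 19, 22].

χ(G) = 2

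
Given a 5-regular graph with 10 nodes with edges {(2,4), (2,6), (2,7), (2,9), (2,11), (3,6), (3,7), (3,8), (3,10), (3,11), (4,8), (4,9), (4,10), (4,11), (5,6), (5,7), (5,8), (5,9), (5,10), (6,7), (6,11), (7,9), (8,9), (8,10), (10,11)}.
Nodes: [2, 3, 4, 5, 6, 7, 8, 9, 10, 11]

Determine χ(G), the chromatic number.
Clique number ω(G) = 3 (lower bound: χ ≥ ω).
Odd cycle [6, 7, 9, 4, 11] needs 3 colors (χ ≥ 3).
Vertex 2 is adjacent to every vertex of [4, 6, 7, 9, 11], which already need 3 colors among themselves, so 2 needs a new color (χ ≥ 4).
The coloring below uses 4 colors, so χ(G) = 4.
A valid 4-coloring: color 1: [3, 4, 5]; color 2: [7, 8, 11]; color 3: [2, 10]; color 4: [6, 9].

χ(G) = 4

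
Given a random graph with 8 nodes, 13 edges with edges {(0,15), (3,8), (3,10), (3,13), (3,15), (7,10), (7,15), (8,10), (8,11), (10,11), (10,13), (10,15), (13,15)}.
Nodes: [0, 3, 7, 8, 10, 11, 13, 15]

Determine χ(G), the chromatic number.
χ(G) = 4

Clique number ω(G) = 4 (lower bound: χ ≥ ω).
The clique on [3, 10, 13, 15] has size 4, forcing χ ≥ 4, and the coloring below uses 4 colors, so χ(G) = 4.
A valid 4-coloring: color 1: [0, 10]; color 2: [8, 15]; color 3: [3, 7, 11]; color 4: [13].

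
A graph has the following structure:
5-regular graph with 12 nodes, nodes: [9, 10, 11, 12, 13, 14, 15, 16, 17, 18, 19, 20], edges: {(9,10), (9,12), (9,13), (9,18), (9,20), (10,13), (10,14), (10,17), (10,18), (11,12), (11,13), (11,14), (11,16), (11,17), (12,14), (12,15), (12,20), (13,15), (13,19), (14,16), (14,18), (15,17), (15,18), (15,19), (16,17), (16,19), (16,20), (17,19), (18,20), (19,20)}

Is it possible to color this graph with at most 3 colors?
No, G is not 3-colorable

Suppose a proper 3-coloring c exists. The clique [9, 10, 13] takes 3 distinct colors; by symmetry let c(9) = 1, c(10) = 2, c(13) = 3.
- Vertex 18: neighbors [9, 10] already have colors [1, 2] ⇒ c(18) = 3.
- Vertex 14: neighbors [10, 18] already have colors [2, 3] ⇒ c(14) = 1.
- Vertex 11: neighbors [14, 13] already have colors [1, 3] ⇒ c(11) = 2.
- Vertex 16: neighbors [14, 11] already have colors [1, 2] ⇒ c(16) = 3.
- Vertex 12: neighbors [9, 11] already have colors [1, 2] ⇒ c(12) = 3.
- Vertex 17: neighbors [10, 16] already have colors [2, 3] ⇒ c(17) = 1.
- Vertex 19: neighbors [17, 13] already have colors [1, 3] ⇒ c(19) = 2.
- Vertex 15: neighbors [17, 19, 12] already have colors [1, 2, 3] — all 3 colors blocked. Contradiction.
The forced assignments end in a contradiction, so G has no proper 3-coloring (χ ≥ 4).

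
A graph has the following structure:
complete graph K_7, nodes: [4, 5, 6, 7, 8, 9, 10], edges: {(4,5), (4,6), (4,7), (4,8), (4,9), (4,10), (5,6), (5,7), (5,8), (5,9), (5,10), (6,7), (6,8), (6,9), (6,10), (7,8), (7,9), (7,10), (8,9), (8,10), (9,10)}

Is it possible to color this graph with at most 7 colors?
A valid 7-coloring: color 1: [6]; color 2: [5]; color 3: [7]; color 4: [4]; color 5: [8]; color 6: [9]; color 7: [10].
(χ(G) = 7 ≤ 7.)

Yes, G is 7-colorable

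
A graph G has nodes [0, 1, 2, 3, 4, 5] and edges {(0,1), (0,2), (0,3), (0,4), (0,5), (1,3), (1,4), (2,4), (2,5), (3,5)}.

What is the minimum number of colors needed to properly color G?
Clique number ω(G) = 3 (lower bound: χ ≥ ω).
Odd cycle [4, 2, 5, 3, 1] needs 3 colors (χ ≥ 3).
Vertex 0 is adjacent to every vertex of [1, 2, 3, 4, 5], which already need 3 colors among themselves, so 0 needs a new color (χ ≥ 4).
The coloring below uses 4 colors, so χ(G) = 4.
A valid 4-coloring: color 1: [0]; color 2: [3, 4]; color 3: [1, 2]; color 4: [5].

χ(G) = 4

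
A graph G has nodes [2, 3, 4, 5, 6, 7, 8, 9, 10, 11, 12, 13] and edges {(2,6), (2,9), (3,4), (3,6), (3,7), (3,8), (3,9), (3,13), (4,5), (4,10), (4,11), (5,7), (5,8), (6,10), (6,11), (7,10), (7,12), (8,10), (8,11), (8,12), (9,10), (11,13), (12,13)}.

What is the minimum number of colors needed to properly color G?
Clique number ω(G) = 2 (lower bound: χ ≥ ω).
The graph is bipartite (no odd cycle), so 2 colors suffice: χ(G) = 2.
A valid 2-coloring: color 1: [2, 3, 5, 10, 11, 12]; color 2: [4, 6, 7, 8, 9, 13].

χ(G) = 2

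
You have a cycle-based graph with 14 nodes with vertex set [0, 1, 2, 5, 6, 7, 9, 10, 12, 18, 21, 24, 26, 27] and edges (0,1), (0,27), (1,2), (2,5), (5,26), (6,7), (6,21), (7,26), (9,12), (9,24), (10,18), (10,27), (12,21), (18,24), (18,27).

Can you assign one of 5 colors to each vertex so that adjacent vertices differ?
A valid 5-coloring: color 1: [1, 6, 12, 24, 26, 27]; color 2: [0, 2, 7, 9, 18, 21]; color 3: [5, 10].
(χ(G) = 3 ≤ 5.)

Yes, G is 5-colorable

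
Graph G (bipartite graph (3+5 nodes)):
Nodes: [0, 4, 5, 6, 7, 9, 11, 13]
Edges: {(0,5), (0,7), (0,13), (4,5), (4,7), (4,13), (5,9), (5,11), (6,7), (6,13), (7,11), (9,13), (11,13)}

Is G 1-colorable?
No, G is not 1-colorable

Edge (0,13) forces its endpoints to differ, so 1 color is not enough.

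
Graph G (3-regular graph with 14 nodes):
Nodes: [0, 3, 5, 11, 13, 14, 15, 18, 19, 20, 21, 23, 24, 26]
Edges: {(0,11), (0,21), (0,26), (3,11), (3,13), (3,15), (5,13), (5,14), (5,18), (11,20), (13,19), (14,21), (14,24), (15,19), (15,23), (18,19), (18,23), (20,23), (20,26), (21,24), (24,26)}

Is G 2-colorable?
No, G is not 2-colorable

The clique on vertices [14, 21, 24] has size 3 > 2, so it alone needs 3 colors.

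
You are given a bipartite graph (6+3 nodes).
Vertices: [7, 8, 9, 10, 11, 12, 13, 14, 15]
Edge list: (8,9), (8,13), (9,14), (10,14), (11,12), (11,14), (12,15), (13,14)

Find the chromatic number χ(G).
χ(G) = 2

Clique number ω(G) = 2 (lower bound: χ ≥ ω).
The graph is bipartite (no odd cycle), so 2 colors suffice: χ(G) = 2.
A valid 2-coloring: color 1: [7, 8, 12, 14]; color 2: [9, 10, 11, 13, 15].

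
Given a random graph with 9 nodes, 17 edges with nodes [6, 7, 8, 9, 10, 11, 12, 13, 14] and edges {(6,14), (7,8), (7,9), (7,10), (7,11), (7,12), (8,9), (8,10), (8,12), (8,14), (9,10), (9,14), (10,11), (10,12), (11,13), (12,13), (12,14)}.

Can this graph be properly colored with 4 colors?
A valid 4-coloring: color 1: [7, 13, 14]; color 2: [6, 8, 11]; color 3: [10]; color 4: [9, 12].
(χ(G) = 4 ≤ 4.)

Yes, G is 4-colorable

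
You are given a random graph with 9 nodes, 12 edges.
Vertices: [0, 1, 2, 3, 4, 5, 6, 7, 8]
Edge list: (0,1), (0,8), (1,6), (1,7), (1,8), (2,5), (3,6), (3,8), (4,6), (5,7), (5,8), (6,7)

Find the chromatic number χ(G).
χ(G) = 3

Clique number ω(G) = 3 (lower bound: χ ≥ ω).
The clique on [0, 1, 8] has size 3, forcing χ ≥ 3, and the coloring below uses 3 colors, so χ(G) = 3.
A valid 3-coloring: color 1: [2, 6, 8]; color 2: [1, 3, 4, 5]; color 3: [0, 7].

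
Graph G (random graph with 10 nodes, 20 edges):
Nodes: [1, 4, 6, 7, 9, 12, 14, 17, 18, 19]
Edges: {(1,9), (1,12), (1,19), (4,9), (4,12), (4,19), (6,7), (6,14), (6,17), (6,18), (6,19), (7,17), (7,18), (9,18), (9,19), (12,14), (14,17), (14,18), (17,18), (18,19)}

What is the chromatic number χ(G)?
χ(G) = 4

Clique number ω(G) = 4 (lower bound: χ ≥ ω).
The clique on [6, 14, 17, 18] has size 4, forcing χ ≥ 4, and the coloring below uses 4 colors, so χ(G) = 4.
A valid 4-coloring: color 1: [1, 4, 18]; color 2: [12, 17, 19]; color 3: [6, 9]; color 4: [7, 14].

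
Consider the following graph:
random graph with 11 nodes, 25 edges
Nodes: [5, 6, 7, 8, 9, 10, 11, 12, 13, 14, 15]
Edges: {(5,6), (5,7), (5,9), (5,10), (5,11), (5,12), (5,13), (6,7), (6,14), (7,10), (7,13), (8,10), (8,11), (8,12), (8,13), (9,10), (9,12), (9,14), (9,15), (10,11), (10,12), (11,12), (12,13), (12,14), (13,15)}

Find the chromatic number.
Clique number ω(G) = 4 (lower bound: χ ≥ ω).
The clique on [8, 10, 11, 12] has size 4, forcing χ ≥ 4, and the coloring below uses 4 colors, so χ(G) = 4.
A valid 4-coloring: color 1: [7, 12, 15]; color 2: [5, 8, 14]; color 3: [6, 10, 13]; color 4: [9, 11].

χ(G) = 4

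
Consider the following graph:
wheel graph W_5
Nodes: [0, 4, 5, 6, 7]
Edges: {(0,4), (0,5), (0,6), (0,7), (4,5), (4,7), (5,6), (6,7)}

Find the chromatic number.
Clique number ω(G) = 3 (lower bound: χ ≥ ω).
The clique on [0, 4, 5] has size 3, forcing χ ≥ 3, and the coloring below uses 3 colors, so χ(G) = 3.
A valid 3-coloring: color 1: [0]; color 2: [4, 6]; color 3: [5, 7].

χ(G) = 3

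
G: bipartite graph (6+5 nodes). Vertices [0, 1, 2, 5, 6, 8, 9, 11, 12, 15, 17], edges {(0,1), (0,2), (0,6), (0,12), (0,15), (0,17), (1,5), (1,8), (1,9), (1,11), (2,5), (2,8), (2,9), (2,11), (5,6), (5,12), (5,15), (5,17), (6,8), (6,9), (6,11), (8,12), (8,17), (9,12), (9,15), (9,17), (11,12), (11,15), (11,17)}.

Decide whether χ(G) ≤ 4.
Yes, G is 4-colorable

A valid 4-coloring: color 1: [0, 5, 8, 9, 11]; color 2: [1, 2, 6, 12, 15, 17].
(χ(G) = 2 ≤ 4.)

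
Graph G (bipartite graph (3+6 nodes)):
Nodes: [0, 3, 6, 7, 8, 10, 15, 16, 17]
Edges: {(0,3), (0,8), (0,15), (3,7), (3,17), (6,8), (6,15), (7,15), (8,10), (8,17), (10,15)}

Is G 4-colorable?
Yes, G is 4-colorable

A valid 4-coloring: color 1: [3, 8, 15, 16]; color 2: [0, 6, 7, 10, 17].
(χ(G) = 2 ≤ 4.)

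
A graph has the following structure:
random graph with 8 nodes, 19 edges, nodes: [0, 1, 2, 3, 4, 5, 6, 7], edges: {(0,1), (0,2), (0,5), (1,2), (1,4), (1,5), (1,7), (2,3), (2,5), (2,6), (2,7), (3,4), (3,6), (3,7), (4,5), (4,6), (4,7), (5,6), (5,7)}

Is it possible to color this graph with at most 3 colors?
No, G is not 3-colorable

The clique on vertices [0, 1, 2, 5] has size 4 > 3, so it alone needs 4 colors.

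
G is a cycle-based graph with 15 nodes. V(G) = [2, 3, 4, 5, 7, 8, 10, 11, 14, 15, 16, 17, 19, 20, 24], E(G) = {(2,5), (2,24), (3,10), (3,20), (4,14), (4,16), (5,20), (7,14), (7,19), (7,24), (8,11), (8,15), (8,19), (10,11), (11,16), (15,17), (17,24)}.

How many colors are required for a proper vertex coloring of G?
Clique number ω(G) = 2 (lower bound: χ ≥ ω).
Odd cycle [14, 4, 16, 11, 8, 19, 7] needs 3 colors (χ ≥ 3).
The coloring below uses 3 colors, so χ(G) = 3.
A valid 3-coloring: color 1: [2, 4, 7, 8, 10, 17, 20]; color 2: [3, 5, 11, 14, 15, 19, 24]; color 3: [16].

χ(G) = 3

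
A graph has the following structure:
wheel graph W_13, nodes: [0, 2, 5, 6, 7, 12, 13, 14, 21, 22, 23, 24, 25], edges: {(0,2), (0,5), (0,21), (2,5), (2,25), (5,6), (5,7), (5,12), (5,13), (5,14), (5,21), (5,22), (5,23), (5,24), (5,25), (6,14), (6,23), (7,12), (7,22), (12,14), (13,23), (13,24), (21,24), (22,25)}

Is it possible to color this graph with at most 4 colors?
Yes, G is 4-colorable

A valid 4-coloring: color 1: [5]; color 2: [2, 6, 12, 13, 21, 22]; color 3: [0, 7, 14, 23, 24, 25].
(χ(G) = 3 ≤ 4.)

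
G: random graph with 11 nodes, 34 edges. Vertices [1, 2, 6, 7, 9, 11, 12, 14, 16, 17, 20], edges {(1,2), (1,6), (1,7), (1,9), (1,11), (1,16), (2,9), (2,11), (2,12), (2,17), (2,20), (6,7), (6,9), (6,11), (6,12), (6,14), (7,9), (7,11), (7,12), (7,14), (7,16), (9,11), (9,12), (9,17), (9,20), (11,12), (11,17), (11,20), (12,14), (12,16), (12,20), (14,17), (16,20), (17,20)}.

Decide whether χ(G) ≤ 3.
The clique on vertices [2, 9, 11, 17, 20] has size 5 > 3, so it alone needs 5 colors.

No, G is not 3-colorable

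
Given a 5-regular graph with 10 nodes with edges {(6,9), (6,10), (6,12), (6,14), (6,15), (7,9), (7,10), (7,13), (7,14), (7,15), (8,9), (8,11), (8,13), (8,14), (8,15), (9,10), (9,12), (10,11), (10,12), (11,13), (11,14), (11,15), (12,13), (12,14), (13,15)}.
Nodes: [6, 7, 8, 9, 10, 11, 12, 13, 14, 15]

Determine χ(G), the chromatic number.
Clique number ω(G) = 4 (lower bound: χ ≥ ω).
The clique on [6, 9, 10, 12] has size 4, forcing χ ≥ 4, and the coloring below uses 4 colors, so χ(G) = 4.
A valid 4-coloring: color 1: [9, 13, 14]; color 2: [6, 7, 11]; color 3: [12, 15]; color 4: [8, 10].

χ(G) = 4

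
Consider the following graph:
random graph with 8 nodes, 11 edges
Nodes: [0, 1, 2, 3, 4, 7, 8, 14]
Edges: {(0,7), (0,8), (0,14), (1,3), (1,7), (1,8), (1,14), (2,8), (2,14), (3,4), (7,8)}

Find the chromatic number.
Clique number ω(G) = 3 (lower bound: χ ≥ ω).
The clique on [0, 7, 8] has size 3, forcing χ ≥ 3, and the coloring below uses 3 colors, so χ(G) = 3.
A valid 3-coloring: color 1: [3, 8, 14]; color 2: [0, 1, 2, 4]; color 3: [7].

χ(G) = 3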